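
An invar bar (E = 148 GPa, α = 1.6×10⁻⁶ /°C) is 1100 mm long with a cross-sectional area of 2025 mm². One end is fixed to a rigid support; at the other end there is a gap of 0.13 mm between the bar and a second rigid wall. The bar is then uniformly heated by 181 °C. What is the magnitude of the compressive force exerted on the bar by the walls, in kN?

P ≈ 51.4 kN

Unrestrained expansion: δ_free = αΔT L = 1.6×10⁻⁶ × 181 × 1100 = 0.3186 mm.
After closing the 0.13 mm clearance, 0.3186 − 0.13 = 0.1886 mm of expansion remains to be suppressed by the wall.
Compatibility: PL/(AE) = 0.1886 mm, so σ = P/A = E × (0.1886/1100) = 25.37 MPa.
P = σA = 25.37 × 2025 = 51.37 kN.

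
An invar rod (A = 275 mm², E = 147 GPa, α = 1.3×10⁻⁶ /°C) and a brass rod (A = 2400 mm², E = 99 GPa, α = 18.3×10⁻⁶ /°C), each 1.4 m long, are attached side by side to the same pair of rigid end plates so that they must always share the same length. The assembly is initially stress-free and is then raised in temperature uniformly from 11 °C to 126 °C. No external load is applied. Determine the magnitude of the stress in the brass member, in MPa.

Equilibrium of a rigid end plate with no external load gives equal and opposite internal forces ±P in the two members. Since α_{brass} > α_{invar}, heating drives the brass into compression and the invar into tension.
Compatibility of the two members (thermal + elastic change equal): (α₁ − α₂)ΔT = P·[1/(A₁E₁) + 1/(A₂E₂)].
|α₁ − α₂|·ΔT = 17×10⁻⁶ × 115 = 0.001955.
1/(A₁E₁) + 1/(A₂E₂) = 1/(275×147×10³) + 1/(2400×99×10³) = 2.895×10⁻⁸ N⁻¹.
So P = 0.001955 / 2.895×10⁻⁸ = 67.54 kN.
σ_{brass} = P/A₂ = 67540/2400 = 28.14 MPa, compressive.

σ ≈ 28.1 MPa (compressive)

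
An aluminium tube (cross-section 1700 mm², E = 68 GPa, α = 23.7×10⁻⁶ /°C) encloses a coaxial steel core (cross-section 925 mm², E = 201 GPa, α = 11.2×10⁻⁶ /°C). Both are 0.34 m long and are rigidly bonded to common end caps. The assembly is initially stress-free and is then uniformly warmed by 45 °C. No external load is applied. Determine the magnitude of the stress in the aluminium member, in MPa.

The aluminium has the larger α, so on heating it would change length more than the steel if both were free. The rigid plates force a common final length, so the aluminium is put into compression and the steel into tension, with equal and opposite forces P (no external load).
Compatibility of the two members (thermal + elastic change equal): (α₁ − α₂)ΔT = P·[1/(A₁E₁) + 1/(A₂E₂)].
|α₁ − α₂|·ΔT = 12.5×10⁻⁶ × 45 = 0.0005625.
1/(A₁E₁) + 1/(A₂E₂) = 1/(1700×68×10³) + 1/(925×201×10³) = 1.403×10⁻⁸ N⁻¹.
So P = 0.0005625 / 1.403×10⁻⁸ = 40.1 kN.
σ_{aluminium} = P/A₁ = 40100/1700 = 23.59 MPa, compressive.

σ ≈ 23.6 MPa (compressive)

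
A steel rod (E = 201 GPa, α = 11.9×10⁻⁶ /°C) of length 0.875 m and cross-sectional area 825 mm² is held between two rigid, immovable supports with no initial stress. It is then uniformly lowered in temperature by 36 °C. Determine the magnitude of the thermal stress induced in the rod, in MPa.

σ ≈ 86.1 MPa (tensile)

Because both ends are immovable the net strain is zero, and the suppressed thermal strain is αΔT = 11.9×10⁻⁶ × 36 = 428.4×10⁻⁶.
The stress required to suppress this strain is σ = Eε = 201×10³ × 428.4×10⁻⁶ = 86.11 MPa, tensile since the rod is trying to contract.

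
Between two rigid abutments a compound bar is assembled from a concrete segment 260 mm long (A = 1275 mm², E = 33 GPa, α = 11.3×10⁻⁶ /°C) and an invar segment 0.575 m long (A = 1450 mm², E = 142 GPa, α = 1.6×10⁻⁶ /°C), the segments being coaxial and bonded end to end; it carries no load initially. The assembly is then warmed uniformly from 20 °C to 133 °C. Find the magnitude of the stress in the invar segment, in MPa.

σ ≈ 33.5 MPa (compressive)

With the walls removed the bar would change length by δ_free = Σ αᵢΔT Lᵢ = 11.3×10⁻⁶×113×260 + 1.6×10⁻⁶×113×575 = 0.436 mm.
The rigid supports impose zero overall length change; the single axial force P common to all segments must satisfy P Σ Lᵢ/(AᵢEᵢ) = δ_free.
The series flexibility is Σ Lᵢ/(AᵢEᵢ) = 260/(1275×33×10³) + 575/(1450×142×10³) = 8.972×10⁻⁶ mm/N.
Hence P = δ_free / Σ(L/AE) = 0.436/8.972×10⁻⁶ = 48.59 kN (compressive).
σ_{invar} = P / A = 48590 / 1450 = 33.51 MPa.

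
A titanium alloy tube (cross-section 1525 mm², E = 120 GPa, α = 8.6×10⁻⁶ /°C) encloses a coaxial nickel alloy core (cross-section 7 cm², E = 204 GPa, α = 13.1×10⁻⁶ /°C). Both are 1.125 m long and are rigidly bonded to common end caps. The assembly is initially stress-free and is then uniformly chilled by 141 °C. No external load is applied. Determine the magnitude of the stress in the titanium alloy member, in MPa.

σ ≈ 33.4 MPa (compressive)

The nickel alloy has the larger α, so on cooling it would change length more than the titanium alloy if both were free. The rigid plates force a common final length, so the nickel alloy is put into tension and the titanium alloy into compression, with equal and opposite forces P (no external load).
Equating the net (thermal + elastic) strains gives |α₁ − α₂|·ΔT = P·[1/(A₁E₁) + 1/(A₂E₂)].
|α₁ − α₂|·ΔT = 4.5×10⁻⁶ × 141 = 0.0006345.
1/(A₁E₁) + 1/(A₂E₂) = 1/(1525×120×10³) + 1/(700×204×10³) = 1.247×10⁻⁸ N⁻¹.
So P = 0.0006345 / 1.247×10⁻⁸ = 50.89 kN.
σ_{titanium alloy} = P/A₁ = 50890/1525 = 33.37 MPa, compressive.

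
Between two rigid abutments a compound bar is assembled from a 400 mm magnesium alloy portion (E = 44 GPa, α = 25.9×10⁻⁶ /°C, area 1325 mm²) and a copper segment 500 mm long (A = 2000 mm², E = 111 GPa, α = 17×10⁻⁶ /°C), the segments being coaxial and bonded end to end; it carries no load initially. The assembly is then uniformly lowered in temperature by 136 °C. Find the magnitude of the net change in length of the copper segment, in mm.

|ΔL| ≈ 0.522 mm

With the walls removed the bar would change length by δ_free = Σ αᵢΔT Lᵢ = 25.9×10⁻⁶×136×400 + 17×10⁻⁶×136×500 = 2.565 mm.
Since the ends are fixed, an axial force P builds up, equal in every segment, with P · Σ Lᵢ/(AᵢEᵢ) = δ_free.
The series flexibility is Σ Lᵢ/(AᵢEᵢ) = 400/(1325×44×10³) + 500/(2000×111×10³) = 9.113×10⁻⁶ mm/N.
P = 2.565 / 9.113×10⁻⁶ = 281500 N = 281.5 kN, tensile.
For the copper segment, free thermal change = 17×10⁻⁶×136×500 = 1.156 mm and elastic change from P = 281500×500/(2000×111×10³) = 0.6339 mm; these oppose, so the net change is 0.522 mm (segment shortens).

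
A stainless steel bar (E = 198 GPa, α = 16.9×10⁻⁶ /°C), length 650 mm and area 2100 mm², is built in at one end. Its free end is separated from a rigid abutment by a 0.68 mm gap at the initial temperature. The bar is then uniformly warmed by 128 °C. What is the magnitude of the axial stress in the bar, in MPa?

σ ≈ 221 MPa (compressive)

If the wall were absent the bar would grow by αΔT L = 16.9×10⁻⁶ × 128 × 650 = 1.406 mm.
After closing the 0.68 mm clearance, 1.406 − 0.68 = 0.7261 mm of expansion remains to be suppressed by the wall.
So σ = E(δ_free − g)/L = 198×10³ × 0.7261/650 = 221.2 MPa.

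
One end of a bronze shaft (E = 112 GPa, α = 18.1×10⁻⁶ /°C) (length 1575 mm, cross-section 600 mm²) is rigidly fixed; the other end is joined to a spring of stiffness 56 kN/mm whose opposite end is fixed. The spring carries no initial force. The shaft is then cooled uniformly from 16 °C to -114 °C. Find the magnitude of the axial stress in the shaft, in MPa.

The unrestrained thermal change is αΔT L = 18.1×10⁻⁶ × 130 × 1575 = 3.706 mm.
Let P be the tensile force in the spring. The shaft extends elastically by PL/(AE) and the spring stretches by P/k; together these equal δ_free.
So P = δ_free / [L/(AE) + 1/k] = 3.706 / [ 1575/(600×112×10³) + 1/(56×10³) ].
P = 3.706 / 4.129×10⁻⁵ = 89740 N.
σ = P/A = 89740/600 = 149.6 MPa.

σ ≈ 150 MPa (tensile)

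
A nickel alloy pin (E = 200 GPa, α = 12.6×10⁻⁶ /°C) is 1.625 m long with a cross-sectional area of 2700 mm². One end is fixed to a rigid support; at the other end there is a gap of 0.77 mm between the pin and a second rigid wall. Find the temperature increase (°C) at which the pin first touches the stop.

ΔT ≈ 37.6 °C

Contact occurs when the free expansion equals the gap: αΔT L = 0.77 mm.
ΔT = 0.77 / (12.6×10⁻⁶ × 1625) = 37.61 °C.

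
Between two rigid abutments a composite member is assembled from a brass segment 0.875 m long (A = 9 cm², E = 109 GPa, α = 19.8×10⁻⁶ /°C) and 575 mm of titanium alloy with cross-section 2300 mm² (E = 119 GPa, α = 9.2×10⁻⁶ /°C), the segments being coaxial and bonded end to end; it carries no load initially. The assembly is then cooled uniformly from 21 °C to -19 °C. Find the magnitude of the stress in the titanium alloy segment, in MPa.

Free thermal contraction of the whole bar: Σ αᵢΔT Lᵢ = 19.8×10⁻⁶×40×875 + 9.2×10⁻⁶×40×575 = 0.9046 mm.
The walls prevent any net length change, so an axial force P (same in every segment) develops. Compatibility: P · Σ Lᵢ/(AᵢEᵢ) = δ_free.
The series flexibility is Σ Lᵢ/(AᵢEᵢ) = 875/(900×109×10³) + 575/(2300×119×10³) = 1.102×10⁻⁵ mm/N.
So P = 0.9046 / 1.102×10⁻⁵ = 82.08 kN, tensile.
σ_{titanium alloy} = P / A = 82080 / 2300 = 35.69 MPa.

σ ≈ 35.7 MPa (tensile)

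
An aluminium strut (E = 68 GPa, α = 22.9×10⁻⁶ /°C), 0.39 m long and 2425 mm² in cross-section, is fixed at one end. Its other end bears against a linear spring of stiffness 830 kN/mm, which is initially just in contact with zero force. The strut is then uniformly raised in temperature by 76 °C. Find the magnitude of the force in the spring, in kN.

If the spring were absent the strut would lengthen by αΔT L = 22.9×10⁻⁶ × 76 × 390 = 0.6788 mm.
With a force P in the spring, the elastic change of the strut is PL/(AE) and that of the spring is P/k; compatibility requires their sum to equal δ_free.
P [ L/(AE) + 1/k ] = δ_free → P [ 390/(2425×68×10³) + 1/(830×10³) ] = 0.6788.
P = 0.6788 / 3.57×10⁻⁶ = 190100 N.

P ≈ 190 kN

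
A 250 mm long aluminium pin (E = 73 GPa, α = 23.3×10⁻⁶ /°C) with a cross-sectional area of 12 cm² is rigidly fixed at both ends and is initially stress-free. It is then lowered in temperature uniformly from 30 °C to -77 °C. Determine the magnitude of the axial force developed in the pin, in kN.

With zero net strain, σ = E·αΔT = 73 GPa × 23.3×10⁻⁶ × 107 = 182 MPa.
P = AEαΔT = 1200 × 73×10³ × 23.3×10⁻⁶ × 107 = 218.4 kN (tensile).

P ≈ 218 kN (tensile)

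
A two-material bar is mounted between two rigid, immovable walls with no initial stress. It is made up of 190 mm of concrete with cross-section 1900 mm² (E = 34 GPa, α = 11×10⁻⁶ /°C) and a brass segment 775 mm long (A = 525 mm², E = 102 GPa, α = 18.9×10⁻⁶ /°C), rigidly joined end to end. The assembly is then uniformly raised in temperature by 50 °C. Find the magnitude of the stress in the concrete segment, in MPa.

σ ≈ 25.3 MPa (compressive)

Free thermal expansion of the whole bar: Σ αᵢΔT Lᵢ = 11×10⁻⁶×50×190 + 18.9×10⁻⁶×50×775 = 0.8369 mm.
Since the ends are fixed, an axial force P builds up, equal in every segment, with P · Σ Lᵢ/(AᵢEᵢ) = δ_free.
The series flexibility is Σ Lᵢ/(AᵢEᵢ) = 190/(1900×34×10³) + 775/(525×102×10³) = 1.741×10⁻⁵ mm/N.
P = 0.8369 / 1.741×10⁻⁵ = 48060 N = 48.06 kN, compressive.
σ_{concrete} = P / A = 48060 / 1900 = 25.29 MPa.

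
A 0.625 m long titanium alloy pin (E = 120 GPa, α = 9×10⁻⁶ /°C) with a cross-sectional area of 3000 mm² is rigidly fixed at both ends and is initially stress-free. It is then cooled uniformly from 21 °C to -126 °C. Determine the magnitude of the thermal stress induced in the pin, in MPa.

σ ≈ 159 MPa (tensile)

With length fixed, the mechanical strain must cancel the thermal strain αΔT = 9×10⁻⁶ × 147 = 1323×10⁻⁶.
σ = EαΔT = 120×10³ × 9×10⁻⁶ × 147 = 158.8 MPa (tensile; the pin is trying to contract).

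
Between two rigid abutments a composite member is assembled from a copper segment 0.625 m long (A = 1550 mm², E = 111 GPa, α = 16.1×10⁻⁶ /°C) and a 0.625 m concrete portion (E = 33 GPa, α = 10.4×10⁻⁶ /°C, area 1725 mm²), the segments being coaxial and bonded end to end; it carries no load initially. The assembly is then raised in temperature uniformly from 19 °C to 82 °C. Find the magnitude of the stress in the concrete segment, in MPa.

σ ≈ 41.4 MPa (compressive)

With the walls removed the bar would change length by δ_free = Σ αᵢΔT Lᵢ = 16.1×10⁻⁶×63×625 + 10.4×10⁻⁶×63×625 = 1.043 mm.
Since the ends are fixed, an axial force P builds up, equal in every segment, with P · Σ Lᵢ/(AᵢEᵢ) = δ_free.
Σ Lᵢ/(AᵢEᵢ) = 625/(1550×111×10³) + 625/(1725×33×10³) = 1.461×10⁻⁵ mm/N.
So P = 1.043 / 1.461×10⁻⁵ = 71.41 kN, compressive.
σ_{concrete} = P / A = 71410 / 1725 = 41.4 MPa.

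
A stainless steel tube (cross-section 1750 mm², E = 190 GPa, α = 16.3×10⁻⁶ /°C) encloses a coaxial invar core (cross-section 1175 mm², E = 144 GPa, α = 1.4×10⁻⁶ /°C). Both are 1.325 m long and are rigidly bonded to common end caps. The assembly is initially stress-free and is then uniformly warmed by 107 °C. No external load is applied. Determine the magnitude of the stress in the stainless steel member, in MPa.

σ ≈ 102 MPa (compressive)

Equilibrium of a rigid end plate with no external load gives equal and opposite internal forces ±P in the two members. Since α_{stainless steel} > α_{invar}, heating drives the stainless steel into compression and the invar into tension.
Compatibility of the two members (thermal + elastic change equal): (α₁ − α₂)ΔT = P·[1/(A₁E₁) + 1/(A₂E₂)].
|α₁ − α₂|·ΔT = 14.9×10⁻⁶ × 107 = 0.001594.
1/(A₁E₁) + 1/(A₂E₂) = 1/(1750×190×10³) + 1/(1175×144×10³) = 8.918×10⁻⁹ N⁻¹.
So P = 0.001594 / 8.918×10⁻⁹ = 178.8 kN.
σ_{stainless steel} = P/A₁ = 178800/1750 = 102.2 MPa, compressive.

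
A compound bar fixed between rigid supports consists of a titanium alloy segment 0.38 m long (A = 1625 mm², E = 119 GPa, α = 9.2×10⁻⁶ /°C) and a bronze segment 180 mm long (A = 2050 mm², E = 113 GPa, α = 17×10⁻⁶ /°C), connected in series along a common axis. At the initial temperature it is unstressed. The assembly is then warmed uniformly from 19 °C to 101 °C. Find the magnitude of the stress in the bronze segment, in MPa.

If the supports were absent, the total length change would be Σ αᵢΔT Lᵢ = 9.2×10⁻⁶×82×380 + 17×10⁻⁶×82×180 = 0.5376 mm.
Since the ends are fixed, an axial force P builds up, equal in every segment, with P · Σ Lᵢ/(AᵢEᵢ) = δ_free.
The series flexibility is Σ Lᵢ/(AᵢEᵢ) = 380/(1625×119×10³) + 180/(2050×113×10³) = 2.742×10⁻⁶ mm/N.
Hence P = δ_free / Σ(L/AE) = 0.5376/2.742×10⁻⁶ = 196 kN (compressive).
σ_{bronze} = P / A = 196000 / 2050 = 95.63 MPa.

σ ≈ 95.6 MPa (compressive)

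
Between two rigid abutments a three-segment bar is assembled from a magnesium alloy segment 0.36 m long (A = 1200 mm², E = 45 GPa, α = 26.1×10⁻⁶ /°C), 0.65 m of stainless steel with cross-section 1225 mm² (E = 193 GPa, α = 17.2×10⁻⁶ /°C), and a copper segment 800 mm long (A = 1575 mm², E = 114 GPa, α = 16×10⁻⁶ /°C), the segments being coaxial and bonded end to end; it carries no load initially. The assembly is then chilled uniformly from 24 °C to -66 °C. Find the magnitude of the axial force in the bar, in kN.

P ≈ 217 kN (tensile)

With the walls removed the bar would change length by δ_free = Σ αᵢΔT Lᵢ = 26.1×10⁻⁶×90×360 + 17.2×10⁻⁶×90×650 + 16×10⁻⁶×90×800 = 3.004 mm.
The walls prevent any net length change, so an axial force P (same in every segment) develops. Compatibility: P · Σ Lᵢ/(AᵢEᵢ) = δ_free.
Σ Lᵢ/(AᵢEᵢ) = 360/(1200×45×10³) + 650/(1225×193×10³) + 800/(1575×114×10³) = 1.387×10⁻⁵ mm/N.
So P = 3.004 / 1.387×10⁻⁵ = 216.5 kN, tensile.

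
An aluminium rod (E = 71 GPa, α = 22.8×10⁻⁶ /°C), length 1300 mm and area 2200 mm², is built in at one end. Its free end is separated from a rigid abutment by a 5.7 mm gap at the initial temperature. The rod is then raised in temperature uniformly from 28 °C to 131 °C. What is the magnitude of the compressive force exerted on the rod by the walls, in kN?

If the wall were absent the rod would grow by αΔT L = 22.8×10⁻⁶ × 103 × 1300 = 3.053 mm.
This is smaller than the 5.7 mm clearance, so the rod expands freely without reaching the stop — the stress is zero.

P ≈ 0 kN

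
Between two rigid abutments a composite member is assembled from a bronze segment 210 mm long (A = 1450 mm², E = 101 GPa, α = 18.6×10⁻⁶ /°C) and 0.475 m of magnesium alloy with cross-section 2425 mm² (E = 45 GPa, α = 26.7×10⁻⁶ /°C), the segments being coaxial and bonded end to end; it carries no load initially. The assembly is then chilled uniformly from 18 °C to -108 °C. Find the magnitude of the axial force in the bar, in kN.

If the supports were absent, the total length change would be Σ αᵢΔT Lᵢ = 18.6×10⁻⁶×126×210 + 26.7×10⁻⁶×126×475 = 2.09 mm.
Since the ends are fixed, an axial force P builds up, equal in every segment, with P · Σ Lᵢ/(AᵢEᵢ) = δ_free.
The series flexibility is Σ Lᵢ/(AᵢEᵢ) = 210/(1450×101×10³) + 475/(2425×45×10³) = 5.787×10⁻⁶ mm/N.
Hence P = δ_free / Σ(L/AE) = 2.09/5.787×10⁻⁶ = 361.2 kN (tensile).

P ≈ 361 kN (tensile)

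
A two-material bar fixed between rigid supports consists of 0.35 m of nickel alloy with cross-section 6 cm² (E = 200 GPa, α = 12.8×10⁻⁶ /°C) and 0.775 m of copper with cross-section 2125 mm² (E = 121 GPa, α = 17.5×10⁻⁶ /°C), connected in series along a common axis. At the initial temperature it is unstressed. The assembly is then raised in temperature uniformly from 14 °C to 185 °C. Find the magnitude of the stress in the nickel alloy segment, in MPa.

σ ≈ 867 MPa (compressive)

If the supports were absent, the total length change would be Σ αᵢΔT Lᵢ = 12.8×10⁻⁶×171×350 + 17.5×10⁻⁶×171×775 = 3.085 mm.
The rigid supports impose zero overall length change; the single axial force P common to all segments must satisfy P Σ Lᵢ/(AᵢEᵢ) = δ_free.
Σ Lᵢ/(AᵢEᵢ) = 350/(600×200×10³) + 775/(2125×121×10³) = 5.931×10⁻⁶ mm/N.
Hence P = δ_free / Σ(L/AE) = 3.085/5.931×10⁻⁶ = 520.2 kN (compressive).
σ_{nickel alloy} = P / A = 520200 / 600 = 867 MPa.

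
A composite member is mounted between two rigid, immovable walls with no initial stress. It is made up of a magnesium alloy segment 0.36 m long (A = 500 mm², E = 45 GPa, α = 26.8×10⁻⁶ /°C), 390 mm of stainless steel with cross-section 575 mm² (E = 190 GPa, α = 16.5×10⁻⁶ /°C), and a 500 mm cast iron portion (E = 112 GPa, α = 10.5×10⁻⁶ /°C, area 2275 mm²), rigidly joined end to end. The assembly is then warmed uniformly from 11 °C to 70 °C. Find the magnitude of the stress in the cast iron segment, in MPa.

σ ≈ 25.7 MPa (compressive)

With the walls removed the bar would change length by δ_free = Σ αᵢΔT Lᵢ = 26.8×10⁻⁶×59×360 + 16.5×10⁻⁶×59×390 + 10.5×10⁻⁶×59×500 = 1.259 mm.
Since the ends are fixed, an axial force P builds up, equal in every segment, with P · Σ Lᵢ/(AᵢEᵢ) = δ_free.
Σ Lᵢ/(AᵢEᵢ) = 360/(500×45×10³) + 390/(575×190×10³) + 500/(2275×112×10³) = 2.153×10⁻⁵ mm/N.
So P = 1.259 / 2.153×10⁻⁵ = 58.45 kN, compressive.
σ_{cast iron} = P / A = 58450 / 2275 = 25.69 MPa.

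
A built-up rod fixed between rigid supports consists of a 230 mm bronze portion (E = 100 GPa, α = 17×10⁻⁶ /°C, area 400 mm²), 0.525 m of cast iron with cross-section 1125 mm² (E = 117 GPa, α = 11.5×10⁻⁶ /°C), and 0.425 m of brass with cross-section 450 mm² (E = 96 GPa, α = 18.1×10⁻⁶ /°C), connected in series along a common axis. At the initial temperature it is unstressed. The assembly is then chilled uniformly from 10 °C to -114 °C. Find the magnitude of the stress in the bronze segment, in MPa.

σ ≈ 279 MPa (tensile)

Free thermal contraction of the whole bar: Σ αᵢΔT Lᵢ = 17×10⁻⁶×124×230 + 11.5×10⁻⁶×124×525 + 18.1×10⁻⁶×124×425 = 2.187 mm.
The walls prevent any net length change, so an axial force P (same in every segment) develops. Compatibility: P · Σ Lᵢ/(AᵢEᵢ) = δ_free.
Σ Lᵢ/(AᵢEᵢ) = 230/(400×100×10³) + 525/(1125×117×10³) + 425/(450×96×10³) = 1.958×10⁻⁵ mm/N.
Hence P = δ_free / Σ(L/AE) = 2.187/1.958×10⁻⁵ = 111.7 kN (tensile).
σ_{bronze} = P / A = 111700 / 400 = 279.3 MPa.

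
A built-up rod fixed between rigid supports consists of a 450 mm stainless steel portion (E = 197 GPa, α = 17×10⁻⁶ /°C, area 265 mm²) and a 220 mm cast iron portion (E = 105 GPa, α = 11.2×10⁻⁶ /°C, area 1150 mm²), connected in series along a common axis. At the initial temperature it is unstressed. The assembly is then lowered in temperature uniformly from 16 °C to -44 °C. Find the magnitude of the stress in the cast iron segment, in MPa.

Free thermal contraction of the whole bar: Σ αᵢΔT Lᵢ = 17×10⁻⁶×60×450 + 11.2×10⁻⁶×60×220 = 0.6068 mm.
Since the ends are fixed, an axial force P builds up, equal in every segment, with P · Σ Lᵢ/(AᵢEᵢ) = δ_free.
Σ Lᵢ/(AᵢEᵢ) = 450/(265×197×10³) + 220/(1150×105×10³) = 1.044×10⁻⁵ mm/N.
Hence P = δ_free / Σ(L/AE) = 0.6068/1.044×10⁻⁵ = 58.12 kN (tensile).
σ_{cast iron} = P / A = 58120 / 1150 = 50.54 MPa.

σ ≈ 50.5 MPa (tensile)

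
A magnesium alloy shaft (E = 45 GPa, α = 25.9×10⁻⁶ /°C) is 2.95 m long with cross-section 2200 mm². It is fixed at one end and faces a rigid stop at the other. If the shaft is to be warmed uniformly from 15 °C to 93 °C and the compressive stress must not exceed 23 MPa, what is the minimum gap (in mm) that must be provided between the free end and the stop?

g ≈ 4.45 mm

With no wall the shaft would lengthen by αΔT L = 25.9×10⁻⁶ × 78 × 2950 = 5.96 mm.
A stress of 23 MPa corresponds to the wall pushing the shaft back by σL/E = 23×2950/(45×10³) = 1.508 mm.
So the gap has to take up the difference, g_min = δ_free − σL/E = 5.96 − 1.508 = 4.452 mm.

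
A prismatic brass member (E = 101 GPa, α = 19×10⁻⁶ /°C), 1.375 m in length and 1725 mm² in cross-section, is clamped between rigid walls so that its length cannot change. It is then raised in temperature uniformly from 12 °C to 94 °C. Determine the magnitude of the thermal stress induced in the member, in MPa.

σ ≈ 157 MPa (compressive)

With length fixed, the mechanical strain must cancel the thermal strain αΔT = 19×10⁻⁶ × 82 = 1558×10⁻⁶.
Hence σ = E·αΔT = 101×10³ × 1558×10⁻⁶ = 157.4 MPa, compressive.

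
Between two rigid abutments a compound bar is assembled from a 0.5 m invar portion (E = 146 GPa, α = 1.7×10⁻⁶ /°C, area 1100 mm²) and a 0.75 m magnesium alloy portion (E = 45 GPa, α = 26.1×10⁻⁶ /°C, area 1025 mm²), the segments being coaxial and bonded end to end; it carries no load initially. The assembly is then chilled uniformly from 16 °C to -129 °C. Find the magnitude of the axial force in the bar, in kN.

P ≈ 153 kN (tensile)

With the walls removed the bar would change length by δ_free = Σ αᵢΔT Lᵢ = 1.7×10⁻⁶×145×500 + 26.1×10⁻⁶×145×750 = 2.962 mm.
Since the ends are fixed, an axial force P builds up, equal in every segment, with P · Σ Lᵢ/(AᵢEᵢ) = δ_free.
Σ Lᵢ/(AᵢEᵢ) = 500/(1100×146×10³) + 750/(1025×45×10³) = 1.937×10⁻⁵ mm/N.
Hence P = δ_free / Σ(L/AE) = 2.962/1.937×10⁻⁵ = 152.9 kN (tensile).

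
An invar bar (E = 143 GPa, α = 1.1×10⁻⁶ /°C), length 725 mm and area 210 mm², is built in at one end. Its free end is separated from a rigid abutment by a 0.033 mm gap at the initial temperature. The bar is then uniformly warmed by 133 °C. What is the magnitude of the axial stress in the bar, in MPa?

Unrestrained expansion: δ_free = αΔT L = 1.1×10⁻⁶ × 133 × 725 = 0.1061 mm.
The gap closes (δ_free > 0.033 mm) and the wall then resists a further 0.1061 − 0.033 = 0.07307 mm of expansion.
So σ = E(δ_free − g)/L = 143×10³ × 0.07307/725 = 14.41 MPa.

σ ≈ 14.4 MPa (compressive)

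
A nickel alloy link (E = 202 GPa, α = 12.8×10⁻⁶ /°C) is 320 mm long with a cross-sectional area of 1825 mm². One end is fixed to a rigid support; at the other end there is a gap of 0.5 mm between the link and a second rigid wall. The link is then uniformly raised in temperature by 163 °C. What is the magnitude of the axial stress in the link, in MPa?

σ ≈ 106 MPa (compressive)

Unrestrained expansion: δ_free = αΔT L = 12.8×10⁻⁶ × 163 × 320 = 0.6676 mm.
After closing the 0.5 mm clearance, 0.6676 − 0.5 = 0.1676 mm of expansion remains to be suppressed by the wall.
So σ = E(δ_free − g)/L = 202×10³ × 0.1676/320 = 105.8 MPa.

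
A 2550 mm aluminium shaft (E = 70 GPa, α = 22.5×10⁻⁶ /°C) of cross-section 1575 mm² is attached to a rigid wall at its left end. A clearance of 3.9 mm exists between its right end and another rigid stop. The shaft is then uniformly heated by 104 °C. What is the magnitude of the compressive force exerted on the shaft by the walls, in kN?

P ≈ 89.4 kN

If the wall were absent the shaft would grow by αΔT L = 22.5×10⁻⁶ × 104 × 2550 = 5.967 mm.
This exceeds the 3.9 mm gap, so the wall pushes back. The portion of expansion that must be recovered elastically is δ_free − gap = 5.967 − 3.9 = 2.067 mm.
Compatibility: PL/(AE) = 2.067 mm, so σ = P/A = E × (2.067/2550) = 56.74 MPa.
Force on the wall = σA = 56.74 × 1575 mm² = 89.37 kN.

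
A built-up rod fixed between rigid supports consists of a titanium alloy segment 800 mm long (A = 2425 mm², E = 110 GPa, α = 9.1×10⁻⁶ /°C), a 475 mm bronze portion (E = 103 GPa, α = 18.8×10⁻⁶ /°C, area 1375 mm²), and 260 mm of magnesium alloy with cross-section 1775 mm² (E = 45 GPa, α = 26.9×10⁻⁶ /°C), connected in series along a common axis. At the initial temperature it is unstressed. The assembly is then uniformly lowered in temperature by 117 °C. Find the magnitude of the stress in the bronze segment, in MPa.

σ ≈ 205 MPa (tensile)

With the walls removed the bar would change length by δ_free = Σ αᵢΔT Lᵢ = 9.1×10⁻⁶×117×800 + 18.8×10⁻⁶×117×475 + 26.9×10⁻⁶×117×260 = 2.715 mm.
Since the ends are fixed, an axial force P builds up, equal in every segment, with P · Σ Lᵢ/(AᵢEᵢ) = δ_free.
The series flexibility is Σ Lᵢ/(AᵢEᵢ) = 800/(2425×110×10³) + 475/(1375×103×10³) + 260/(1775×45×10³) = 9.608×10⁻⁶ mm/N.
So P = 2.715 / 9.608×10⁻⁶ = 282.6 kN, tensile.
σ_{bronze} = P / A = 282600 / 1375 = 205.5 MPa.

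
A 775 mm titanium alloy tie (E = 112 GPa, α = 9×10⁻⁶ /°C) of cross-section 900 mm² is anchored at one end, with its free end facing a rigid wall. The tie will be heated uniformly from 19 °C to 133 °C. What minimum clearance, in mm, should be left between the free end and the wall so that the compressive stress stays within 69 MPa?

g ≈ 0.318 mm

With no wall the tie would lengthen by αΔT L = 9×10⁻⁶ × 114 × 775 = 0.7952 mm.
At the allowable stress the elastic shortening the wall may impose is σL/E = 69 × 775 / (112×10³) = 0.4775 mm.
So the gap has to take up the difference, g_min = δ_free − σL/E = 0.7952 − 0.4775 = 0.3177 mm.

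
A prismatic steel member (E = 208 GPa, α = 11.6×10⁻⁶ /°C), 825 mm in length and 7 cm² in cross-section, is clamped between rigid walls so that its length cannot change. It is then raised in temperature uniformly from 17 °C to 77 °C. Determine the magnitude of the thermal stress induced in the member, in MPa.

σ ≈ 145 MPa (compressive)

Because both ends are immovable the net strain is zero, and the suppressed thermal strain is αΔT = 11.6×10⁻⁶ × 60 = 696×10⁻⁶.
The stress required to suppress this strain is σ = Eε = 208×10³ × 696×10⁻⁶ = 144.8 MPa, compressive since the member is trying to expand.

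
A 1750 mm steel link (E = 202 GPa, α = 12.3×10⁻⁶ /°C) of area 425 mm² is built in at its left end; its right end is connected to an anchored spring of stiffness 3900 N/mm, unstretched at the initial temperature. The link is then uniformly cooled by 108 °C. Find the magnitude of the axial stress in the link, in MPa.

σ ≈ 19.8 MPa (tensile)

The unrestrained thermal change is αΔT L = 12.3×10⁻⁶ × 108 × 1750 = 2.325 mm.
Let P be the tensile force in the spring. The link extends elastically by PL/(AE) and the spring stretches by P/k; together these equal δ_free.
So P = δ_free / [L/(AE) + 1/k] = 2.325 / [ 1750/(425×202×10³) + 1/(3900) ].
P = 2.325 / 0.0002768 = 8399 N.
σ = P/A = 8399/425 = 19.76 MPa.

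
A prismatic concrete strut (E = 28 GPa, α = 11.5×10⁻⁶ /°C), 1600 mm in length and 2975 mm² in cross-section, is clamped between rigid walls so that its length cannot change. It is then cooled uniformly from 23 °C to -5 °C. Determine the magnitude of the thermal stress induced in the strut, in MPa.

With length fixed, the mechanical strain must cancel the thermal strain αΔT = 11.5×10⁻⁶ × 28 = 322×10⁻⁶.
The stress required to suppress this strain is σ = Eε = 28×10³ × 322×10⁻⁶ = 9.016 MPa, tensile since the strut is trying to contract.

σ ≈ 9.02 MPa (tensile)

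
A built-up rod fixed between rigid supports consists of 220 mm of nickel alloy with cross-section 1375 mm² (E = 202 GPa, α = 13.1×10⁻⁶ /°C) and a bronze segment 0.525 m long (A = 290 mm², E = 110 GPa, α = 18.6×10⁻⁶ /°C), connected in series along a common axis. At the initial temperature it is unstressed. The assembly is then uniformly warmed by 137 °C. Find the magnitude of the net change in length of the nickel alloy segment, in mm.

|ΔL| ≈ 0.315 mm

If the supports were absent, the total length change would be Σ αᵢΔT Lᵢ = 13.1×10⁻⁶×137×220 + 18.6×10⁻⁶×137×525 = 1.733 mm.
Since the ends are fixed, an axial force P builds up, equal in every segment, with P · Σ Lᵢ/(AᵢEᵢ) = δ_free.
The series flexibility is Σ Lᵢ/(AᵢEᵢ) = 220/(1375×202×10³) + 525/(290×110×10³) = 1.725×10⁻⁵ mm/N.
Hence P = δ_free / Σ(L/AE) = 1.733/1.725×10⁻⁵ = 100.4 kN (compressive).
For the nickel alloy segment, free thermal change = 13.1×10⁻⁶×137×220 = 0.3948 mm and elastic change from P = 100400×220/(1375×202×10³) = 0.07956 mm; these oppose, so the net change is 0.315 mm (segment lengthens).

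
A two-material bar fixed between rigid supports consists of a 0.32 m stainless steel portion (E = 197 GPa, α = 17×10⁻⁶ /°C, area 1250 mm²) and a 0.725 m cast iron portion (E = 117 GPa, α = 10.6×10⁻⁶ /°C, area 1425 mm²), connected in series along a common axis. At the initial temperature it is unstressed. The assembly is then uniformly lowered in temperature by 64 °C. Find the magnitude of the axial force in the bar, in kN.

Free thermal contraction of the whole bar: Σ αᵢΔT Lᵢ = 17×10⁻⁶×64×320 + 10.6×10⁻⁶×64×725 = 0.84 mm.
The walls prevent any net length change, so an axial force P (same in every segment) develops. Compatibility: P · Σ Lᵢ/(AᵢEᵢ) = δ_free.
Σ Lᵢ/(AᵢEᵢ) = 320/(1250×197×10³) + 725/(1425×117×10³) = 5.648×10⁻⁶ mm/N.
P = 0.84 / 5.648×10⁻⁶ = 148700 N = 148.7 kN, tensile.

P ≈ 149 kN (tensile)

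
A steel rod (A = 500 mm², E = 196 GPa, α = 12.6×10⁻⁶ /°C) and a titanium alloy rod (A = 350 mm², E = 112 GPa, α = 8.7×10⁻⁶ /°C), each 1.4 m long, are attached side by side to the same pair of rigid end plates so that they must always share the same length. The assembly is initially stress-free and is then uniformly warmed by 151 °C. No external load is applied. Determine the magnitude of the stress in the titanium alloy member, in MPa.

σ ≈ 47.1 MPa (tensile)

The steel has the larger α, so on heating it would change length more than the titanium alloy if both were free. The rigid plates force a common final length, so the steel is put into compression and the titanium alloy into tension, with equal and opposite forces P (no external load).
Equating the net (thermal + elastic) strains gives |α₁ − α₂|·ΔT = P·[1/(A₁E₁) + 1/(A₂E₂)].
|α₁ − α₂|·ΔT = 3.9×10⁻⁶ × 151 = 0.0005889.
1/(A₁E₁) + 1/(A₂E₂) = 1/(500×196×10³) + 1/(350×112×10³) = 3.571×10⁻⁸ N⁻¹.
P = 0.0005889 / 3.571×10⁻⁸ = 16490 N = 16.49 kN.
σ_{titanium alloy} = P/A₂ = 16490/350 = 47.11 MPa, tensile.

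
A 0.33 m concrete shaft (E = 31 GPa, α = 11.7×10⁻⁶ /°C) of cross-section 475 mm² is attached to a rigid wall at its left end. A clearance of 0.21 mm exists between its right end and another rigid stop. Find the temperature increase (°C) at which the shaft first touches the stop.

ΔT ≈ 54.4 °C

The gap closes when αΔT L = 0.21 mm, since the shaft is still unstressed at that instant.
So ΔT = g/(αL) = 0.21/(11.7×10⁻⁶ × 330) = 54.39 °C.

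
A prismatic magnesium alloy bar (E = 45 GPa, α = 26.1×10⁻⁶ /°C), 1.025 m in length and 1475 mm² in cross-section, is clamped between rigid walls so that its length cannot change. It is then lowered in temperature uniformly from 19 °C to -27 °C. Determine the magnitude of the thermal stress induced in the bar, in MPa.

σ ≈ 54 MPa (tensile)

Because both ends are immovable the net strain is zero, and the suppressed thermal strain is αΔT = 26.1×10⁻⁶ × 46 = 1200.6×10⁻⁶.
The stress required to suppress this strain is σ = Eε = 45×10³ × 1200.6×10⁻⁶ = 54.03 MPa, tensile since the bar is trying to contract.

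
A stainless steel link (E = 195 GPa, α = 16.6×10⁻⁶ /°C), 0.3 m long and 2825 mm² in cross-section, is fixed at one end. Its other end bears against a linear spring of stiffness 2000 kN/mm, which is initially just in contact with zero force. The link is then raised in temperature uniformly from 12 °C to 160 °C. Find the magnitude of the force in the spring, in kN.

P ≈ 706 kN

Free thermal expansion: δ_free = αΔT L = 16.6×10⁻⁶ × 148 × 300 = 0.737 mm.
Let P be the compressive force at the spring. The link shortens elastically by PL/(AE) and the spring compresses by P/k; together these equal δ_free.
P [ L/(AE) + 1/k ] = δ_free → P [ 300/(2825×195×10³) + 1/(2000×10³) ] = 0.737.
P = 0.737 / 1.045×10⁻⁶ = 705600 N.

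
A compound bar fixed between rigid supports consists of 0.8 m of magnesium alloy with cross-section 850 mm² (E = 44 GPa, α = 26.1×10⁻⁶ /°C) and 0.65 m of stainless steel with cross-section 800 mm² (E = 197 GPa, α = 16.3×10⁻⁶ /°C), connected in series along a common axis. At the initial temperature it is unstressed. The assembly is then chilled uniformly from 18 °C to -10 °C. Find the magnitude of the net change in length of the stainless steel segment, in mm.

|ΔL| ≈ 0.154 mm

With the walls removed the bar would change length by δ_free = Σ αᵢΔT Lᵢ = 26.1×10⁻⁶×28×800 + 16.3×10⁻⁶×28×650 = 0.8813 mm.
The walls prevent any net length change, so an axial force P (same in every segment) develops. Compatibility: P · Σ Lᵢ/(AᵢEᵢ) = δ_free.
The series flexibility is Σ Lᵢ/(AᵢEᵢ) = 800/(850×44×10³) + 650/(800×197×10³) = 2.551×10⁻⁵ mm/N.
P = 0.8813 / 2.551×10⁻⁵ = 34540 N = 34.54 kN, tensile.
For the stainless steel segment, free thermal change = 16.3×10⁻⁶×28×650 = 0.2967 mm and elastic change from P = 34540×650/(800×197×10³) = 0.1425 mm; these oppose, so the net change is 0.154 mm (segment shortens).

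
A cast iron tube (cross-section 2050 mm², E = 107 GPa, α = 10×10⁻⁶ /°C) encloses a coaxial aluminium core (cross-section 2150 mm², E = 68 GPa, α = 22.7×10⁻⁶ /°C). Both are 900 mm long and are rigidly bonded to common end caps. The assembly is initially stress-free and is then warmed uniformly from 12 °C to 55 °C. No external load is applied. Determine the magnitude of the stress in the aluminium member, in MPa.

The aluminium has the larger α, so on heating it would change length more than the cast iron if both were free. The rigid plates force a common final length, so the aluminium is put into compression and the cast iron into tension, with equal and opposite forces P (no external load).
Setting the final lengths equal and cancelling L: (α₁ − α₂)ΔT = P/(A₁E₁) + P/(A₂E₂).
|α₁ − α₂|·ΔT = 12.7×10⁻⁶ × 43 = 0.0005461.
1/(A₁E₁) + 1/(A₂E₂) = 1/(2050×107×10³) + 1/(2150×68×10³) = 1.14×10⁻⁸ N⁻¹.
So P = 0.0005461 / 1.14×10⁻⁸ = 47.91 kN.
σ_{aluminium} = P/A₂ = 47910/2150 = 22.28 MPa, compressive.

σ ≈ 22.3 MPa (compressive)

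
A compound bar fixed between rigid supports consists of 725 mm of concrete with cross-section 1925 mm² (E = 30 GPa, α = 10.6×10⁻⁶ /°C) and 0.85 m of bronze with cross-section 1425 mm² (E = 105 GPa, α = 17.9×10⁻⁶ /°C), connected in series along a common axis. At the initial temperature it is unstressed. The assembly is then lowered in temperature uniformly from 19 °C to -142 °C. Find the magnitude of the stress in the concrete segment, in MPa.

If the supports were absent, the total length change would be Σ αᵢΔT Lᵢ = 10.6×10⁻⁶×161×725 + 17.9×10⁻⁶×161×850 = 3.687 mm.
Since the ends are fixed, an axial force P builds up, equal in every segment, with P · Σ Lᵢ/(AᵢEᵢ) = δ_free.
The series flexibility is Σ Lᵢ/(AᵢEᵢ) = 725/(1925×30×10³) + 850/(1425×105×10³) = 1.823×10⁻⁵ mm/N.
P = 3.687 / 1.823×10⁻⁵ = 202200 N = 202.2 kN, tensile.
σ_{concrete} = P / A = 202200 / 1925 = 105 MPa.

σ ≈ 105 MPa (tensile)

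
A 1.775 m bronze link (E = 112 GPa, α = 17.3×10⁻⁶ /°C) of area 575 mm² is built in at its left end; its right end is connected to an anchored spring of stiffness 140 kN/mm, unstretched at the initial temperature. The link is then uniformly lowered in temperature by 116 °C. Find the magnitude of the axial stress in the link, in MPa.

Free thermal contraction: δ_free = αΔT L = 17.3×10⁻⁶ × 116 × 1775 = 3.562 mm.
With a force P in the spring, the elastic change of the link is PL/(AE) and that of the spring is P/k; compatibility requires their sum to equal δ_free.
P [ L/(AE) + 1/k ] = δ_free → P [ 1775/(575×112×10³) + 1/(140×10³) ] = 3.562.
P = 3.562 / 3.47×10⁻⁵ = 102600 N.
σ = P/A = 102600/575 = 178.5 MPa.

σ ≈ 179 MPa (tensile)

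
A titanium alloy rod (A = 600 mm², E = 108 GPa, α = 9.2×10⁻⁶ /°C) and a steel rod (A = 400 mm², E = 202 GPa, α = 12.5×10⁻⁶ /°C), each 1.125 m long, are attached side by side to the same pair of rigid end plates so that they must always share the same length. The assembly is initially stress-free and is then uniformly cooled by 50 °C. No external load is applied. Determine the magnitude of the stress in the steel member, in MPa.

Equilibrium of a rigid end plate with no external load gives equal and opposite internal forces ±P in the two members. Since α_{steel} > α_{titanium alloy}, cooling drives the steel into tension and the titanium alloy into compression.
Compatibility of the two members (thermal + elastic change equal): (α₁ − α₂)ΔT = P·[1/(A₁E₁) + 1/(A₂E₂)].
|α₁ − α₂|·ΔT = 3.3×10⁻⁶ × 50 = 0.000165.
1/(A₁E₁) + 1/(A₂E₂) = 1/(600×108×10³) + 1/(400×202×10³) = 2.781×10⁻⁸ N⁻¹.
So P = 0.000165 / 2.781×10⁻⁸ = 5.933 kN.
σ_{steel} = P/A₂ = 5933/400 = 14.83 MPa, tensile.

σ ≈ 14.8 MPa (tensile)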